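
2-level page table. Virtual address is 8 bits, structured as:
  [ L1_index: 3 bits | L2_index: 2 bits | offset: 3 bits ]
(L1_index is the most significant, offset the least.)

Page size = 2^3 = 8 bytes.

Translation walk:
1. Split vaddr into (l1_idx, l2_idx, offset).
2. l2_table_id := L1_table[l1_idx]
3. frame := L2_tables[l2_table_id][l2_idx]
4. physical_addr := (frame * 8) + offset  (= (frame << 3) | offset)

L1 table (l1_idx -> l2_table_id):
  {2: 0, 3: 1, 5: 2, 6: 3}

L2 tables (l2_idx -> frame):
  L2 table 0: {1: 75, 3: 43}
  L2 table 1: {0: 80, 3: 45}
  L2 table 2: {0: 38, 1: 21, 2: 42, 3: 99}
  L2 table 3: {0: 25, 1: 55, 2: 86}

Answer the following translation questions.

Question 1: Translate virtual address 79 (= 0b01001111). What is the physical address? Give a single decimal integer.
vaddr = 79 = 0b01001111
Split: l1_idx=2, l2_idx=1, offset=7
L1[2] = 0
L2[0][1] = 75
paddr = 75 * 8 + 7 = 607

Answer: 607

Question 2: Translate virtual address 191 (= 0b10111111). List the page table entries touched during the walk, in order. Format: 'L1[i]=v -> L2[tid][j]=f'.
Answer: L1[5]=2 -> L2[2][3]=99

Derivation:
vaddr = 191 = 0b10111111
Split: l1_idx=5, l2_idx=3, offset=7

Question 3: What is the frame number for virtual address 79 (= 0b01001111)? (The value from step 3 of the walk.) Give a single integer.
vaddr = 79: l1_idx=2, l2_idx=1
L1[2] = 0; L2[0][1] = 75

Answer: 75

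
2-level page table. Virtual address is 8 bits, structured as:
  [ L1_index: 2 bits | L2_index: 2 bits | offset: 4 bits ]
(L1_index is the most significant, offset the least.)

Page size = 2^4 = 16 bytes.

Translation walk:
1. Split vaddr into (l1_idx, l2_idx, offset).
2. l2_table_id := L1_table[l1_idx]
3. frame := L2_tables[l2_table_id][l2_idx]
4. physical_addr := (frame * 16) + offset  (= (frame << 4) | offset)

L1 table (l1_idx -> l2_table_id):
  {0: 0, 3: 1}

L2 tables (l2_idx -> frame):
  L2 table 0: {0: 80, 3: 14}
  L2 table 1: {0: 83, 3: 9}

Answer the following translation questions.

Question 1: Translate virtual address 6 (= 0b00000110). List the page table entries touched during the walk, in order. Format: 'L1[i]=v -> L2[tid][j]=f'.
Answer: L1[0]=0 -> L2[0][0]=80

Derivation:
vaddr = 6 = 0b00000110
Split: l1_idx=0, l2_idx=0, offset=6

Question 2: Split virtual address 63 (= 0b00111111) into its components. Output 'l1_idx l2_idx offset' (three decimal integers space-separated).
vaddr = 63 = 0b00111111
  top 2 bits -> l1_idx = 0
  next 2 bits -> l2_idx = 3
  bottom 4 bits -> offset = 15

Answer: 0 3 15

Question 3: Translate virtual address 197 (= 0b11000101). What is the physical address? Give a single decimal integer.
vaddr = 197 = 0b11000101
Split: l1_idx=3, l2_idx=0, offset=5
L1[3] = 1
L2[1][0] = 83
paddr = 83 * 16 + 5 = 1333

Answer: 1333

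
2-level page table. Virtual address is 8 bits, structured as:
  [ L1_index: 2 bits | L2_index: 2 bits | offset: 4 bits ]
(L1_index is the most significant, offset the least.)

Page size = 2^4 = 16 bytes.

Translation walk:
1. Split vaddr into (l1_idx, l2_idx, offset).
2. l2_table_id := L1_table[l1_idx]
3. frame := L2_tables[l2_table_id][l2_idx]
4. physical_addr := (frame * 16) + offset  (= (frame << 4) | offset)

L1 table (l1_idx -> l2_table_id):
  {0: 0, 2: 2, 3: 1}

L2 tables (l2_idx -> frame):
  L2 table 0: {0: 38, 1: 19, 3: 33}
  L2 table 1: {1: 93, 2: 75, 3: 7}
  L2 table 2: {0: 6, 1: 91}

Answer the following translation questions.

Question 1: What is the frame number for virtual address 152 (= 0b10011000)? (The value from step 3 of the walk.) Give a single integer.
Answer: 91

Derivation:
vaddr = 152: l1_idx=2, l2_idx=1
L1[2] = 2; L2[2][1] = 91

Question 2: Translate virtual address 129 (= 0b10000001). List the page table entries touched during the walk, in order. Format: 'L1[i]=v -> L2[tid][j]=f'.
Answer: L1[2]=2 -> L2[2][0]=6

Derivation:
vaddr = 129 = 0b10000001
Split: l1_idx=2, l2_idx=0, offset=1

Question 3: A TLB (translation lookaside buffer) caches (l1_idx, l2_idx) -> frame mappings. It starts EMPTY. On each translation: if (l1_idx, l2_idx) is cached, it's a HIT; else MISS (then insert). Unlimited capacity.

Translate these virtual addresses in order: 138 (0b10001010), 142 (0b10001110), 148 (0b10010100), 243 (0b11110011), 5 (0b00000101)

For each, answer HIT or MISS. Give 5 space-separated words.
Answer: MISS HIT MISS MISS MISS

Derivation:
vaddr=138: (2,0) not in TLB -> MISS, insert
vaddr=142: (2,0) in TLB -> HIT
vaddr=148: (2,1) not in TLB -> MISS, insert
vaddr=243: (3,3) not in TLB -> MISS, insert
vaddr=5: (0,0) not in TLB -> MISS, insert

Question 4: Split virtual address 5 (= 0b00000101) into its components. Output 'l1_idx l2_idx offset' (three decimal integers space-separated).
vaddr = 5 = 0b00000101
  top 2 bits -> l1_idx = 0
  next 2 bits -> l2_idx = 0
  bottom 4 bits -> offset = 5

Answer: 0 0 5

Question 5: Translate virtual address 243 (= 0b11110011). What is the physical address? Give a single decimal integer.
Answer: 115

Derivation:
vaddr = 243 = 0b11110011
Split: l1_idx=3, l2_idx=3, offset=3
L1[3] = 1
L2[1][3] = 7
paddr = 7 * 16 + 3 = 115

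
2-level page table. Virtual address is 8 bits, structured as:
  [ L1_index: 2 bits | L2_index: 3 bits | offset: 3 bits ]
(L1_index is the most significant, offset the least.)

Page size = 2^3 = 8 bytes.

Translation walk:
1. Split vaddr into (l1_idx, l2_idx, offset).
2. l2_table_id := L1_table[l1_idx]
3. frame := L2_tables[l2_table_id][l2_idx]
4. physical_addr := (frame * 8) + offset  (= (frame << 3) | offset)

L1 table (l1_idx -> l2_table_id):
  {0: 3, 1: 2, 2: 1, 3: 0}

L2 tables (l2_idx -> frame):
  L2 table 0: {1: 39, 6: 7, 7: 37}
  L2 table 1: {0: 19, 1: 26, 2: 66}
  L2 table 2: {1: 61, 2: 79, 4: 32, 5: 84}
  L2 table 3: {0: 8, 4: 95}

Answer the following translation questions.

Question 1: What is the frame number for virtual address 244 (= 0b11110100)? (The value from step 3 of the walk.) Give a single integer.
vaddr = 244: l1_idx=3, l2_idx=6
L1[3] = 0; L2[0][6] = 7

Answer: 7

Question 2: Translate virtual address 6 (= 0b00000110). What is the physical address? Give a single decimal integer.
Answer: 70

Derivation:
vaddr = 6 = 0b00000110
Split: l1_idx=0, l2_idx=0, offset=6
L1[0] = 3
L2[3][0] = 8
paddr = 8 * 8 + 6 = 70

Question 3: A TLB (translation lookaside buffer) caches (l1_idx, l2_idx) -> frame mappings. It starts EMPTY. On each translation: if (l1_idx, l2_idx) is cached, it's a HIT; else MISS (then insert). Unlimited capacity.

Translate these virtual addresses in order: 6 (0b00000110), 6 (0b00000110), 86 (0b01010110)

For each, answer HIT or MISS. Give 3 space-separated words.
vaddr=6: (0,0) not in TLB -> MISS, insert
vaddr=6: (0,0) in TLB -> HIT
vaddr=86: (1,2) not in TLB -> MISS, insert

Answer: MISS HIT MISS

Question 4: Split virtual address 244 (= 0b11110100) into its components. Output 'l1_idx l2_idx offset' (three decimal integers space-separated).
vaddr = 244 = 0b11110100
  top 2 bits -> l1_idx = 3
  next 3 bits -> l2_idx = 6
  bottom 3 bits -> offset = 4

Answer: 3 6 4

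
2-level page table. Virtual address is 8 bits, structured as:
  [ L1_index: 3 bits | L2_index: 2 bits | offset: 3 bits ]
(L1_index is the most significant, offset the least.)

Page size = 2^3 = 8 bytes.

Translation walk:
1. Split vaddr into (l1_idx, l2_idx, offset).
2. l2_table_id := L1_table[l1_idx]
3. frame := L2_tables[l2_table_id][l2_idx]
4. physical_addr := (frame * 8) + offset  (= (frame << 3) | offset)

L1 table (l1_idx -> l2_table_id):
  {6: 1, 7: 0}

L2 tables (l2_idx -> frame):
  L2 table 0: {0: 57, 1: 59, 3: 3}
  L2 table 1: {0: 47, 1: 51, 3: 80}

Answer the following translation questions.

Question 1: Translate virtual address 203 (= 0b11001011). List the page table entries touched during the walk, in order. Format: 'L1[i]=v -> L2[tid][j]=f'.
Answer: L1[6]=1 -> L2[1][1]=51

Derivation:
vaddr = 203 = 0b11001011
Split: l1_idx=6, l2_idx=1, offset=3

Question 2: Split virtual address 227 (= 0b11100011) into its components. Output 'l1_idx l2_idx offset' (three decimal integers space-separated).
Answer: 7 0 3

Derivation:
vaddr = 227 = 0b11100011
  top 3 bits -> l1_idx = 7
  next 2 bits -> l2_idx = 0
  bottom 3 bits -> offset = 3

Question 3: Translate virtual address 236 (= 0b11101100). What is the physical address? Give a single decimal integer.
Answer: 476

Derivation:
vaddr = 236 = 0b11101100
Split: l1_idx=7, l2_idx=1, offset=4
L1[7] = 0
L2[0][1] = 59
paddr = 59 * 8 + 4 = 476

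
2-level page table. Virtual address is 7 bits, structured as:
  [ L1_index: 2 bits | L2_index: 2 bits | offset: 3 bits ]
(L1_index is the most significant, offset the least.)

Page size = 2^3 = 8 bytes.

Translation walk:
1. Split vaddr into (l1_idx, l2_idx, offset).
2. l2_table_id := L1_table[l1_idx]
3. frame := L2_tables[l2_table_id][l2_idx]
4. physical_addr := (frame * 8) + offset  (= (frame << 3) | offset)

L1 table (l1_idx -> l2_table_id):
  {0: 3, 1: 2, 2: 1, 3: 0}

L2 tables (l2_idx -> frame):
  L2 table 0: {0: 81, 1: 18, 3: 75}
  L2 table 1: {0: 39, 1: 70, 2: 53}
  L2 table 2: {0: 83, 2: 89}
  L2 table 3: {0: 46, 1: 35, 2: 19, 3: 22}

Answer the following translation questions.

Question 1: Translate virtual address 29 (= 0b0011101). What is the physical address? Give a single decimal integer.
Answer: 181

Derivation:
vaddr = 29 = 0b0011101
Split: l1_idx=0, l2_idx=3, offset=5
L1[0] = 3
L2[3][3] = 22
paddr = 22 * 8 + 5 = 181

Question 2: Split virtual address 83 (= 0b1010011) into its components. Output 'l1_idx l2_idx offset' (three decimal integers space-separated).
Answer: 2 2 3

Derivation:
vaddr = 83 = 0b1010011
  top 2 bits -> l1_idx = 2
  next 2 bits -> l2_idx = 2
  bottom 3 bits -> offset = 3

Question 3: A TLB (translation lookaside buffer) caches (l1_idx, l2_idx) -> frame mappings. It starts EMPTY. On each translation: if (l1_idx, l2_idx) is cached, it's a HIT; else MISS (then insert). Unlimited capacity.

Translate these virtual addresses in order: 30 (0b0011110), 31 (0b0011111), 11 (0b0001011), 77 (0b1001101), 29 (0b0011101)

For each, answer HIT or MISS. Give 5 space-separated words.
Answer: MISS HIT MISS MISS HIT

Derivation:
vaddr=30: (0,3) not in TLB -> MISS, insert
vaddr=31: (0,3) in TLB -> HIT
vaddr=11: (0,1) not in TLB -> MISS, insert
vaddr=77: (2,1) not in TLB -> MISS, insert
vaddr=29: (0,3) in TLB -> HIT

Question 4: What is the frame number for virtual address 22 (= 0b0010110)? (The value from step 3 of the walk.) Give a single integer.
vaddr = 22: l1_idx=0, l2_idx=2
L1[0] = 3; L2[3][2] = 19

Answer: 19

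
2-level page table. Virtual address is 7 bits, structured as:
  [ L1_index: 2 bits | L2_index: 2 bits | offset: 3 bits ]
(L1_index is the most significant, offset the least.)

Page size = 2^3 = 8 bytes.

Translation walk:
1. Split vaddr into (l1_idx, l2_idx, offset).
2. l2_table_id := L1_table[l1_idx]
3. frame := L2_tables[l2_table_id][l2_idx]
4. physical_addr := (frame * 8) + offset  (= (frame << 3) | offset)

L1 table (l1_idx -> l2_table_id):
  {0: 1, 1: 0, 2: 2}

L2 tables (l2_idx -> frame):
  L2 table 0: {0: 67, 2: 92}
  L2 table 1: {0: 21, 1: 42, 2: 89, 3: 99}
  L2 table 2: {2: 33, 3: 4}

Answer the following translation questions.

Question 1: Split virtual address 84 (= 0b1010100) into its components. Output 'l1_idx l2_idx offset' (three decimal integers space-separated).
vaddr = 84 = 0b1010100
  top 2 bits -> l1_idx = 2
  next 2 bits -> l2_idx = 2
  bottom 3 bits -> offset = 4

Answer: 2 2 4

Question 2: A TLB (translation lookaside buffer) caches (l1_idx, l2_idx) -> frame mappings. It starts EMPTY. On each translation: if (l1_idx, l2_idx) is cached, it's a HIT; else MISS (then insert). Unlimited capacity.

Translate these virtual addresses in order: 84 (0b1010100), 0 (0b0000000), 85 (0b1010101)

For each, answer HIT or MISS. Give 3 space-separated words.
vaddr=84: (2,2) not in TLB -> MISS, insert
vaddr=0: (0,0) not in TLB -> MISS, insert
vaddr=85: (2,2) in TLB -> HIT

Answer: MISS MISS HIT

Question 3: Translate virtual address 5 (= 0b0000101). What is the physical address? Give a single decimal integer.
vaddr = 5 = 0b0000101
Split: l1_idx=0, l2_idx=0, offset=5
L1[0] = 1
L2[1][0] = 21
paddr = 21 * 8 + 5 = 173

Answer: 173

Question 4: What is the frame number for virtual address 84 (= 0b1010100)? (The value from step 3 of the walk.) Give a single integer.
Answer: 33

Derivation:
vaddr = 84: l1_idx=2, l2_idx=2
L1[2] = 2; L2[2][2] = 33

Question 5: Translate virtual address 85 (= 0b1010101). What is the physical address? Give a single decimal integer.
vaddr = 85 = 0b1010101
Split: l1_idx=2, l2_idx=2, offset=5
L1[2] = 2
L2[2][2] = 33
paddr = 33 * 8 + 5 = 269

Answer: 269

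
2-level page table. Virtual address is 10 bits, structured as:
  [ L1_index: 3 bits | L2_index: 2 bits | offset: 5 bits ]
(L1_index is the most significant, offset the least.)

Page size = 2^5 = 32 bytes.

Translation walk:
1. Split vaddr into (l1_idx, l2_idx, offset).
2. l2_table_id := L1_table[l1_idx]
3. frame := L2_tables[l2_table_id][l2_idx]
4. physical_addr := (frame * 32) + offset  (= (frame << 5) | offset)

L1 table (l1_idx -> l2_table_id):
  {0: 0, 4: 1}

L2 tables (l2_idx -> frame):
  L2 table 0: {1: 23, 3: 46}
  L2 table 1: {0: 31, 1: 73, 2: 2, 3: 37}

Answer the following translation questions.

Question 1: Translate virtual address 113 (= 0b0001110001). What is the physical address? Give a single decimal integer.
vaddr = 113 = 0b0001110001
Split: l1_idx=0, l2_idx=3, offset=17
L1[0] = 0
L2[0][3] = 46
paddr = 46 * 32 + 17 = 1489

Answer: 1489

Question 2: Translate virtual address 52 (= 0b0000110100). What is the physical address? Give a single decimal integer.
vaddr = 52 = 0b0000110100
Split: l1_idx=0, l2_idx=1, offset=20
L1[0] = 0
L2[0][1] = 23
paddr = 23 * 32 + 20 = 756

Answer: 756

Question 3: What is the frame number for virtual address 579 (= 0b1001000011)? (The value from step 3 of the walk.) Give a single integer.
vaddr = 579: l1_idx=4, l2_idx=2
L1[4] = 1; L2[1][2] = 2

Answer: 2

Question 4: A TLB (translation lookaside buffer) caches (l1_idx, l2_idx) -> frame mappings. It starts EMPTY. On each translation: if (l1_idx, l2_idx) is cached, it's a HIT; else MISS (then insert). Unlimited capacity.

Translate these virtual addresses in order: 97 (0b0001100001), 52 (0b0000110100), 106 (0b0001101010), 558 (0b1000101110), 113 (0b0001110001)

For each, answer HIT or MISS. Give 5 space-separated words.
vaddr=97: (0,3) not in TLB -> MISS, insert
vaddr=52: (0,1) not in TLB -> MISS, insert
vaddr=106: (0,3) in TLB -> HIT
vaddr=558: (4,1) not in TLB -> MISS, insert
vaddr=113: (0,3) in TLB -> HIT

Answer: MISS MISS HIT MISS HIT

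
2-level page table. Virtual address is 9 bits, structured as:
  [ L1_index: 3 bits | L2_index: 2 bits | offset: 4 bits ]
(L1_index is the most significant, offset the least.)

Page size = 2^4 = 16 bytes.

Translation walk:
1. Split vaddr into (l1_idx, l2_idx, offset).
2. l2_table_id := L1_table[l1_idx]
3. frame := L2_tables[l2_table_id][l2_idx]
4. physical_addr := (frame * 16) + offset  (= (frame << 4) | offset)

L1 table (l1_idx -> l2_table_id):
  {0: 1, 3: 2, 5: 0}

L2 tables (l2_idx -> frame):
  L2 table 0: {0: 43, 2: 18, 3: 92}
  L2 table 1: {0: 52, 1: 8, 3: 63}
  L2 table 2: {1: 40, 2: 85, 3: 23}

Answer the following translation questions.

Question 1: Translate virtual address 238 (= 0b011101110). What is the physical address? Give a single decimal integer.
vaddr = 238 = 0b011101110
Split: l1_idx=3, l2_idx=2, offset=14
L1[3] = 2
L2[2][2] = 85
paddr = 85 * 16 + 14 = 1374

Answer: 1374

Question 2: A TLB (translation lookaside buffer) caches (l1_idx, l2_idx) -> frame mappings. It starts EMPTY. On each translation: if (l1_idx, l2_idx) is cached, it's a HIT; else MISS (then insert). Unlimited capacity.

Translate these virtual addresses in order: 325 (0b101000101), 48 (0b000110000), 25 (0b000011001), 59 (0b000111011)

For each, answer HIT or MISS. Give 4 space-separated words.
Answer: MISS MISS MISS HIT

Derivation:
vaddr=325: (5,0) not in TLB -> MISS, insert
vaddr=48: (0,3) not in TLB -> MISS, insert
vaddr=25: (0,1) not in TLB -> MISS, insert
vaddr=59: (0,3) in TLB -> HIT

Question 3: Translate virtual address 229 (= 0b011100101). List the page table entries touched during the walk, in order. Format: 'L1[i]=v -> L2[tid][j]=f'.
Answer: L1[3]=2 -> L2[2][2]=85

Derivation:
vaddr = 229 = 0b011100101
Split: l1_idx=3, l2_idx=2, offset=5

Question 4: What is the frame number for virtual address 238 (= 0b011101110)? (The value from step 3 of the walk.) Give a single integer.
vaddr = 238: l1_idx=3, l2_idx=2
L1[3] = 2; L2[2][2] = 85

Answer: 85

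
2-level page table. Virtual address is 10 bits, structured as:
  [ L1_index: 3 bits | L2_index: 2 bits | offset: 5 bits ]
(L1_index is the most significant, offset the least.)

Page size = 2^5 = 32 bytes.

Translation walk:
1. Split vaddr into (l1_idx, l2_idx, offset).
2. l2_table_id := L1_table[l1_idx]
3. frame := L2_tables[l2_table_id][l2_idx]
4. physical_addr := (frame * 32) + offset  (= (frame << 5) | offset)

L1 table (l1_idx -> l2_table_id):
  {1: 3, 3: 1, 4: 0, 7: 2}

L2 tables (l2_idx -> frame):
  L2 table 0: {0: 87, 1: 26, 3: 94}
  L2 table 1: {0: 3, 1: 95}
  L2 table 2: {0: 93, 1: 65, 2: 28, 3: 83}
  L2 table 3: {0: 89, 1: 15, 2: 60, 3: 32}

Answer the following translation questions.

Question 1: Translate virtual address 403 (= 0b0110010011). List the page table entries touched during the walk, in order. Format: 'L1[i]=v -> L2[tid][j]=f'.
Answer: L1[3]=1 -> L2[1][0]=3

Derivation:
vaddr = 403 = 0b0110010011
Split: l1_idx=3, l2_idx=0, offset=19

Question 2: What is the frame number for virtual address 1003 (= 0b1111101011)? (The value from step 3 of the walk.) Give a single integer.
vaddr = 1003: l1_idx=7, l2_idx=3
L1[7] = 2; L2[2][3] = 83

Answer: 83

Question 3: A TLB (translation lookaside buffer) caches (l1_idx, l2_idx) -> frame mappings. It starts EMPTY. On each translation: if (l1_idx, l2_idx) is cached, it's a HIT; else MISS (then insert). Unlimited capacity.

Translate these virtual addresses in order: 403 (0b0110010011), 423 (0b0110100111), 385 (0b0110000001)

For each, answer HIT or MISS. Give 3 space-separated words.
vaddr=403: (3,0) not in TLB -> MISS, insert
vaddr=423: (3,1) not in TLB -> MISS, insert
vaddr=385: (3,0) in TLB -> HIT

Answer: MISS MISS HIT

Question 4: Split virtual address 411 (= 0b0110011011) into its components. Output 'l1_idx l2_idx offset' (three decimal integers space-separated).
Answer: 3 0 27

Derivation:
vaddr = 411 = 0b0110011011
  top 3 bits -> l1_idx = 3
  next 2 bits -> l2_idx = 0
  bottom 5 bits -> offset = 27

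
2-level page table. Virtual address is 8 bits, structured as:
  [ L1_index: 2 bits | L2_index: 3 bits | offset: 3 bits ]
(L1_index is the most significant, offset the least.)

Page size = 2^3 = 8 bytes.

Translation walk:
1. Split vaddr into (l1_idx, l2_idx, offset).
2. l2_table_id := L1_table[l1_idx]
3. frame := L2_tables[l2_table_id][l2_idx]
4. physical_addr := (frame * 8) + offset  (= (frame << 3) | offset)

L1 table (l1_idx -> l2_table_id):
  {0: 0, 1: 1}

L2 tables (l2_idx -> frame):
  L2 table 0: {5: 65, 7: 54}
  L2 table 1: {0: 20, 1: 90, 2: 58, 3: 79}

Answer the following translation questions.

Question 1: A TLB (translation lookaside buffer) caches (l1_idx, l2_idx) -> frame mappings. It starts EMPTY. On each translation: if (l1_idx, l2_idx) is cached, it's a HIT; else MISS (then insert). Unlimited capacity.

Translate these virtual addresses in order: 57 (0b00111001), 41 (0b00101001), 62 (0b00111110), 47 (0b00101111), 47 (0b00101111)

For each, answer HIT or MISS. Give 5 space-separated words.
vaddr=57: (0,7) not in TLB -> MISS, insert
vaddr=41: (0,5) not in TLB -> MISS, insert
vaddr=62: (0,7) in TLB -> HIT
vaddr=47: (0,5) in TLB -> HIT
vaddr=47: (0,5) in TLB -> HIT

Answer: MISS MISS HIT HIT HIT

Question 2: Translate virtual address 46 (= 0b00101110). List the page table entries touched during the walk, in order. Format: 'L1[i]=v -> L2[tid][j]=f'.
vaddr = 46 = 0b00101110
Split: l1_idx=0, l2_idx=5, offset=6

Answer: L1[0]=0 -> L2[0][5]=65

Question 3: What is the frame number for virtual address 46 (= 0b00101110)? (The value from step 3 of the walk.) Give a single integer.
Answer: 65

Derivation:
vaddr = 46: l1_idx=0, l2_idx=5
L1[0] = 0; L2[0][5] = 65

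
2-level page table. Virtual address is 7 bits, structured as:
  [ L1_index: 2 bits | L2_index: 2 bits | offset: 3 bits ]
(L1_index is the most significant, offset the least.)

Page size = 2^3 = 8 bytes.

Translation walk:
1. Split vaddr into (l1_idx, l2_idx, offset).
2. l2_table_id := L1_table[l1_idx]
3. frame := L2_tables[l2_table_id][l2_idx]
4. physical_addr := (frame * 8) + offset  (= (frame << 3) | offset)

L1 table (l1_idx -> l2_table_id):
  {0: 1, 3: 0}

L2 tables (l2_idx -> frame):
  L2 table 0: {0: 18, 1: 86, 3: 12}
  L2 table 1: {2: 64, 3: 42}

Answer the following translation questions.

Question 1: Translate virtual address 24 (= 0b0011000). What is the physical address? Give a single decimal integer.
vaddr = 24 = 0b0011000
Split: l1_idx=0, l2_idx=3, offset=0
L1[0] = 1
L2[1][3] = 42
paddr = 42 * 8 + 0 = 336

Answer: 336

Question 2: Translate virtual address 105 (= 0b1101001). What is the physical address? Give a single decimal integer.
vaddr = 105 = 0b1101001
Split: l1_idx=3, l2_idx=1, offset=1
L1[3] = 0
L2[0][1] = 86
paddr = 86 * 8 + 1 = 689

Answer: 689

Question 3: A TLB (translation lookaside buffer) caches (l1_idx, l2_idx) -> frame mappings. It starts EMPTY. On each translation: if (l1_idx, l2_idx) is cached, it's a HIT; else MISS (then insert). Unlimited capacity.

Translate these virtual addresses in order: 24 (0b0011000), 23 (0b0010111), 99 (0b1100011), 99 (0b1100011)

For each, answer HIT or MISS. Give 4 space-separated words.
Answer: MISS MISS MISS HIT

Derivation:
vaddr=24: (0,3) not in TLB -> MISS, insert
vaddr=23: (0,2) not in TLB -> MISS, insert
vaddr=99: (3,0) not in TLB -> MISS, insert
vaddr=99: (3,0) in TLB -> HIT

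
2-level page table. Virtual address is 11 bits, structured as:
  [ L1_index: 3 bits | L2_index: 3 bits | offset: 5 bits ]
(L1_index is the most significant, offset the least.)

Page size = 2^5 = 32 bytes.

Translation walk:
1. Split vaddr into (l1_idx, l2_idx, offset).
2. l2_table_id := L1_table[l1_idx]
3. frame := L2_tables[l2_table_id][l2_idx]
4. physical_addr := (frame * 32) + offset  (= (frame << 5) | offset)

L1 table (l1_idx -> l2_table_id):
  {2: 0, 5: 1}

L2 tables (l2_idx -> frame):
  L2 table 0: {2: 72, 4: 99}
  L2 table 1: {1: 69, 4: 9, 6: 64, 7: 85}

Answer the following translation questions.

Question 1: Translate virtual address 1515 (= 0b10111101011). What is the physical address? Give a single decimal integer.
vaddr = 1515 = 0b10111101011
Split: l1_idx=5, l2_idx=7, offset=11
L1[5] = 1
L2[1][7] = 85
paddr = 85 * 32 + 11 = 2731

Answer: 2731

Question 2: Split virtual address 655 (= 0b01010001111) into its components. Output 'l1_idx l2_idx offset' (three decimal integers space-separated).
Answer: 2 4 15

Derivation:
vaddr = 655 = 0b01010001111
  top 3 bits -> l1_idx = 2
  next 3 bits -> l2_idx = 4
  bottom 5 bits -> offset = 15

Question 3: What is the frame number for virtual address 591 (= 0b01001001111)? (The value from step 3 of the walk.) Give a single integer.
Answer: 72

Derivation:
vaddr = 591: l1_idx=2, l2_idx=2
L1[2] = 0; L2[0][2] = 72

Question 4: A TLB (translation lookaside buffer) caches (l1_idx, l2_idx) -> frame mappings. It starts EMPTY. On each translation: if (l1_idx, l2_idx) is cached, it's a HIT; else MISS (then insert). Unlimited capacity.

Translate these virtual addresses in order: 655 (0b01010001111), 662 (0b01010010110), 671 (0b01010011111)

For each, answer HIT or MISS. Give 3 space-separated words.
Answer: MISS HIT HIT

Derivation:
vaddr=655: (2,4) not in TLB -> MISS, insert
vaddr=662: (2,4) in TLB -> HIT
vaddr=671: (2,4) in TLB -> HIT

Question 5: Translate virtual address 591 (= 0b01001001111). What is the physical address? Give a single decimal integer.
Answer: 2319

Derivation:
vaddr = 591 = 0b01001001111
Split: l1_idx=2, l2_idx=2, offset=15
L1[2] = 0
L2[0][2] = 72
paddr = 72 * 32 + 15 = 2319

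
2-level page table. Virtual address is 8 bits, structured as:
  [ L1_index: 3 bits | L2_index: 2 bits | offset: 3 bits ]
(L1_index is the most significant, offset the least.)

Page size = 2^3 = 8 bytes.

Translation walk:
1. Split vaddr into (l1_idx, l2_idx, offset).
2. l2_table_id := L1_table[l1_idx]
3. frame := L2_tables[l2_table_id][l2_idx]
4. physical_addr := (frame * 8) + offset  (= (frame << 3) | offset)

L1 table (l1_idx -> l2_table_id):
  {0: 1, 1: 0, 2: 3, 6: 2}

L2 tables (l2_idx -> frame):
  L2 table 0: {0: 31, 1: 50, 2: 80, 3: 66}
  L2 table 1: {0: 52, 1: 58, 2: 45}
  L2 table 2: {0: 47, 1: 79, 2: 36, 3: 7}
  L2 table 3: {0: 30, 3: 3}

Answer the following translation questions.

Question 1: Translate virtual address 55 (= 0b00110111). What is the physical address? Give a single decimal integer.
Answer: 647

Derivation:
vaddr = 55 = 0b00110111
Split: l1_idx=1, l2_idx=2, offset=7
L1[1] = 0
L2[0][2] = 80
paddr = 80 * 8 + 7 = 647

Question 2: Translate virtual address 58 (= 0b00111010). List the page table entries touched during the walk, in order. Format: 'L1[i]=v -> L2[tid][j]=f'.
Answer: L1[1]=0 -> L2[0][3]=66

Derivation:
vaddr = 58 = 0b00111010
Split: l1_idx=1, l2_idx=3, offset=2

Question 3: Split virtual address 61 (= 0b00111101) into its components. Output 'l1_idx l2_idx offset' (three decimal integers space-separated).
Answer: 1 3 5

Derivation:
vaddr = 61 = 0b00111101
  top 3 bits -> l1_idx = 1
  next 2 bits -> l2_idx = 3
  bottom 3 bits -> offset = 5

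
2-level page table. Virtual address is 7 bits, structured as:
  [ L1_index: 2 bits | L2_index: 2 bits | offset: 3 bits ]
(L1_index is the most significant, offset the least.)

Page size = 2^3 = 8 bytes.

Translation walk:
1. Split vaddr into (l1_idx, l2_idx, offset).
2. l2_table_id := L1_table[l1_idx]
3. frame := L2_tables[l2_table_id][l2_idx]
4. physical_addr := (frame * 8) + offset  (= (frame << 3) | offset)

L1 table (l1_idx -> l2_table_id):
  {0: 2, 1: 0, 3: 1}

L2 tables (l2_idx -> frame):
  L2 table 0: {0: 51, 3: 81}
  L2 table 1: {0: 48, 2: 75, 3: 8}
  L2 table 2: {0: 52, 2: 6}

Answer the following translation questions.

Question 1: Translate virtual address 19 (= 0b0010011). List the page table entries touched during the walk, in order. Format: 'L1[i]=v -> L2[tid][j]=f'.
vaddr = 19 = 0b0010011
Split: l1_idx=0, l2_idx=2, offset=3

Answer: L1[0]=2 -> L2[2][2]=6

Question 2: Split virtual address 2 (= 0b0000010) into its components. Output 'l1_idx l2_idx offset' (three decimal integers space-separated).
vaddr = 2 = 0b0000010
  top 2 bits -> l1_idx = 0
  next 2 bits -> l2_idx = 0
  bottom 3 bits -> offset = 2

Answer: 0 0 2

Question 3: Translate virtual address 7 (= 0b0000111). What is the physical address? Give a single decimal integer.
vaddr = 7 = 0b0000111
Split: l1_idx=0, l2_idx=0, offset=7
L1[0] = 2
L2[2][0] = 52
paddr = 52 * 8 + 7 = 423

Answer: 423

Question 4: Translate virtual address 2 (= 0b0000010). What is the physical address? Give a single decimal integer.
vaddr = 2 = 0b0000010
Split: l1_idx=0, l2_idx=0, offset=2
L1[0] = 2
L2[2][0] = 52
paddr = 52 * 8 + 2 = 418

Answer: 418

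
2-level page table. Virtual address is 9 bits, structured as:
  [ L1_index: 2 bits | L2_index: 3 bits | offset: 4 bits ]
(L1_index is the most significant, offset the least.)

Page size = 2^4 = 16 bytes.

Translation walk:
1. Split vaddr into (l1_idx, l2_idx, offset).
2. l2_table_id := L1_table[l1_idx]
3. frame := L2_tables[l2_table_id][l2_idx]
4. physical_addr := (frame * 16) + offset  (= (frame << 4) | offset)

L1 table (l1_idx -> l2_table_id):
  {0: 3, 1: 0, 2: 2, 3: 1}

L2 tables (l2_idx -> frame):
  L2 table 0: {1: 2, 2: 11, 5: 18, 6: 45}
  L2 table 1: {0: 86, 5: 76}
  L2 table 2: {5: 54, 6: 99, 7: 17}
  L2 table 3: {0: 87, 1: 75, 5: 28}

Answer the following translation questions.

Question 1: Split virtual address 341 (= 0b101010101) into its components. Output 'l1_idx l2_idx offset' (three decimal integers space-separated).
vaddr = 341 = 0b101010101
  top 2 bits -> l1_idx = 2
  next 3 bits -> l2_idx = 5
  bottom 4 bits -> offset = 5

Answer: 2 5 5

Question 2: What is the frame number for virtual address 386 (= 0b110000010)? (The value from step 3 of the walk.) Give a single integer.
vaddr = 386: l1_idx=3, l2_idx=0
L1[3] = 1; L2[1][0] = 86

Answer: 86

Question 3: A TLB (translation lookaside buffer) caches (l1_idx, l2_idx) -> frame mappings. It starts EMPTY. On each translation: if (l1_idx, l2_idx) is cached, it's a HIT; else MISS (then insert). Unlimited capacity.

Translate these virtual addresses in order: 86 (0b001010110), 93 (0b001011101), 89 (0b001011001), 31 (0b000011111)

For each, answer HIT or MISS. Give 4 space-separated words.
vaddr=86: (0,5) not in TLB -> MISS, insert
vaddr=93: (0,5) in TLB -> HIT
vaddr=89: (0,5) in TLB -> HIT
vaddr=31: (0,1) not in TLB -> MISS, insert

Answer: MISS HIT HIT MISS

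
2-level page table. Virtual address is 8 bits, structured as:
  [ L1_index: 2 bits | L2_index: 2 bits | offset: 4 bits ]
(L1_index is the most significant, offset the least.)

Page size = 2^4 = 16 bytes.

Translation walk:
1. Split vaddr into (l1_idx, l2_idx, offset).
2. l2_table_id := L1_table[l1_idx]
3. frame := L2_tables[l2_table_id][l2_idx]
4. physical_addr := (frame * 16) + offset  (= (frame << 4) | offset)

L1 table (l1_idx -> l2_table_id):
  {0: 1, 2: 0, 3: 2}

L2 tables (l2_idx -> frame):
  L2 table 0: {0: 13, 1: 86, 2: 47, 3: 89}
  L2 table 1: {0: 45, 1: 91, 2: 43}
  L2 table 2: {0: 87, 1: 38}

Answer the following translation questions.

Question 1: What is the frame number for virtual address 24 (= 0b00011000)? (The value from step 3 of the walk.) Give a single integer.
Answer: 91

Derivation:
vaddr = 24: l1_idx=0, l2_idx=1
L1[0] = 1; L2[1][1] = 91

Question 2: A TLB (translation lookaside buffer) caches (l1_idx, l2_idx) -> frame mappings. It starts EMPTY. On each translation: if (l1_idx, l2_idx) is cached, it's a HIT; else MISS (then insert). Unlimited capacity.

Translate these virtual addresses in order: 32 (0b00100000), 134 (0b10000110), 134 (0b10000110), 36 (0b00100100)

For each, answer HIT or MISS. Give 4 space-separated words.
vaddr=32: (0,2) not in TLB -> MISS, insert
vaddr=134: (2,0) not in TLB -> MISS, insert
vaddr=134: (2,0) in TLB -> HIT
vaddr=36: (0,2) in TLB -> HIT

Answer: MISS MISS HIT HIT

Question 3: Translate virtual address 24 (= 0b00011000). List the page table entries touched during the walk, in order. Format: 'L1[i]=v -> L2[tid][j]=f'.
Answer: L1[0]=1 -> L2[1][1]=91

Derivation:
vaddr = 24 = 0b00011000
Split: l1_idx=0, l2_idx=1, offset=8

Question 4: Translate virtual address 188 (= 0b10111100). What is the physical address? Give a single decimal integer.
Answer: 1436

Derivation:
vaddr = 188 = 0b10111100
Split: l1_idx=2, l2_idx=3, offset=12
L1[2] = 0
L2[0][3] = 89
paddr = 89 * 16 + 12 = 1436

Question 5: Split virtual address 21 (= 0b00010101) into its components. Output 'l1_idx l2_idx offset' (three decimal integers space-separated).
vaddr = 21 = 0b00010101
  top 2 bits -> l1_idx = 0
  next 2 bits -> l2_idx = 1
  bottom 4 bits -> offset = 5

Answer: 0 1 5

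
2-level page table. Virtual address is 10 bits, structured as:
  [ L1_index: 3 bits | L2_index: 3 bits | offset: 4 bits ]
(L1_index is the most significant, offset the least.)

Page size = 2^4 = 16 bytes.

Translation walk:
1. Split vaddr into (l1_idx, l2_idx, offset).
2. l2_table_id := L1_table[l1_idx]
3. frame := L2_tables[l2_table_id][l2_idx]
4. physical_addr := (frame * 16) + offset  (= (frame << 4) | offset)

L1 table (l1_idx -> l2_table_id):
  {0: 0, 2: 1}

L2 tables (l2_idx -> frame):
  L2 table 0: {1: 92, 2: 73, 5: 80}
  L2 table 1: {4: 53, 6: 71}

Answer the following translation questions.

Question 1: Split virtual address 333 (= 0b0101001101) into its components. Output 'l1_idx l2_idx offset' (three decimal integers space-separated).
Answer: 2 4 13

Derivation:
vaddr = 333 = 0b0101001101
  top 3 bits -> l1_idx = 2
  next 3 bits -> l2_idx = 4
  bottom 4 bits -> offset = 13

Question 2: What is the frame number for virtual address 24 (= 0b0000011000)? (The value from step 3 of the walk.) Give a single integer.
Answer: 92

Derivation:
vaddr = 24: l1_idx=0, l2_idx=1
L1[0] = 0; L2[0][1] = 92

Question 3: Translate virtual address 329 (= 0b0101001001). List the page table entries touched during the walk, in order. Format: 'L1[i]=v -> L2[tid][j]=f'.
vaddr = 329 = 0b0101001001
Split: l1_idx=2, l2_idx=4, offset=9

Answer: L1[2]=1 -> L2[1][4]=53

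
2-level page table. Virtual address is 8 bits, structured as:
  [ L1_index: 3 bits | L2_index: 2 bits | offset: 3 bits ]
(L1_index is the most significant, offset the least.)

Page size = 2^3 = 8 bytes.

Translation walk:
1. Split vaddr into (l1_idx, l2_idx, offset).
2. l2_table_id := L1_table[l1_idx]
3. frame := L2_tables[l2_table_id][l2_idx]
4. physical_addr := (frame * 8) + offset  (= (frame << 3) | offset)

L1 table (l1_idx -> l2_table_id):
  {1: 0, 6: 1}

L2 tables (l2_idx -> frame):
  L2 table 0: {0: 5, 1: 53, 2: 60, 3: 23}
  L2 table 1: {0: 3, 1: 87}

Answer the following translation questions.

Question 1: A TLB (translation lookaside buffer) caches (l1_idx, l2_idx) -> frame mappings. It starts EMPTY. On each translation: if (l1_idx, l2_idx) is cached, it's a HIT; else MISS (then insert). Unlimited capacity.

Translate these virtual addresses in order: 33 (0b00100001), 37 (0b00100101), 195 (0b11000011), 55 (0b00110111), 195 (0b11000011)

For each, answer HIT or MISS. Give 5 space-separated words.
Answer: MISS HIT MISS MISS HIT

Derivation:
vaddr=33: (1,0) not in TLB -> MISS, insert
vaddr=37: (1,0) in TLB -> HIT
vaddr=195: (6,0) not in TLB -> MISS, insert
vaddr=55: (1,2) not in TLB -> MISS, insert
vaddr=195: (6,0) in TLB -> HIT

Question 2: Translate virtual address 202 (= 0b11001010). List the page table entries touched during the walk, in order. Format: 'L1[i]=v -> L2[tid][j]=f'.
vaddr = 202 = 0b11001010
Split: l1_idx=6, l2_idx=1, offset=2

Answer: L1[6]=1 -> L2[1][1]=87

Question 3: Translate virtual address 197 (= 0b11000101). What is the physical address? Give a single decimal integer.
Answer: 29

Derivation:
vaddr = 197 = 0b11000101
Split: l1_idx=6, l2_idx=0, offset=5
L1[6] = 1
L2[1][0] = 3
paddr = 3 * 8 + 5 = 29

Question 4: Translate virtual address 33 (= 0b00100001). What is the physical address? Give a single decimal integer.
Answer: 41

Derivation:
vaddr = 33 = 0b00100001
Split: l1_idx=1, l2_idx=0, offset=1
L1[1] = 0
L2[0][0] = 5
paddr = 5 * 8 + 1 = 41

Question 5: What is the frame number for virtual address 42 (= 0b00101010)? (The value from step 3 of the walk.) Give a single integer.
Answer: 53

Derivation:
vaddr = 42: l1_idx=1, l2_idx=1
L1[1] = 0; L2[0][1] = 53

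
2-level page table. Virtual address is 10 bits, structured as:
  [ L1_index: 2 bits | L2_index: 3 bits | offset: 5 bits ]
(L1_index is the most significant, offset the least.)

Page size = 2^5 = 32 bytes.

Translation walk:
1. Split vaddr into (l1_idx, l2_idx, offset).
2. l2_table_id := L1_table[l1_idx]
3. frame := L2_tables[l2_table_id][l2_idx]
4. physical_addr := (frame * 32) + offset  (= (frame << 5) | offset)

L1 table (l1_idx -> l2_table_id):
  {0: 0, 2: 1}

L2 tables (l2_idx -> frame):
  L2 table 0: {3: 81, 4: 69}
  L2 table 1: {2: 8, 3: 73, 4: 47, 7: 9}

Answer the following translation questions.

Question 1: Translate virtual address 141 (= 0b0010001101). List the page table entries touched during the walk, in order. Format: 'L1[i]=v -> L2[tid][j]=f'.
vaddr = 141 = 0b0010001101
Split: l1_idx=0, l2_idx=4, offset=13

Answer: L1[0]=0 -> L2[0][4]=69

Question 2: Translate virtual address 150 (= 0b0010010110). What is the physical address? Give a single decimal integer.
Answer: 2230

Derivation:
vaddr = 150 = 0b0010010110
Split: l1_idx=0, l2_idx=4, offset=22
L1[0] = 0
L2[0][4] = 69
paddr = 69 * 32 + 22 = 2230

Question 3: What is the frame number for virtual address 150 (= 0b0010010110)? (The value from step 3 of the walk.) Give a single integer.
Answer: 69

Derivation:
vaddr = 150: l1_idx=0, l2_idx=4
L1[0] = 0; L2[0][4] = 69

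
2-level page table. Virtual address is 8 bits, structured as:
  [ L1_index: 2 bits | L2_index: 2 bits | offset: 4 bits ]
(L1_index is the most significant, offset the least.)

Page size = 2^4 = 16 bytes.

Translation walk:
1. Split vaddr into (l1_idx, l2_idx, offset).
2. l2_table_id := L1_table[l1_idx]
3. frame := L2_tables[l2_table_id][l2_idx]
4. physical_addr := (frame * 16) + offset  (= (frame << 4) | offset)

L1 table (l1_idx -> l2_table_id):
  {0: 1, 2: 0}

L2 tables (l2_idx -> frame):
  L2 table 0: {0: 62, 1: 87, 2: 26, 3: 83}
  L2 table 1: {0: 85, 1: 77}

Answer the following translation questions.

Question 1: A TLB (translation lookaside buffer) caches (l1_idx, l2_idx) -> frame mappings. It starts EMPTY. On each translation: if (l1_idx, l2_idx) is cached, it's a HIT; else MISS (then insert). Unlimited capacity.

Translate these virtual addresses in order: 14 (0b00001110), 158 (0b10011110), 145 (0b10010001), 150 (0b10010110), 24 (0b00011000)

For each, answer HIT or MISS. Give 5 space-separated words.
Answer: MISS MISS HIT HIT MISS

Derivation:
vaddr=14: (0,0) not in TLB -> MISS, insert
vaddr=158: (2,1) not in TLB -> MISS, insert
vaddr=145: (2,1) in TLB -> HIT
vaddr=150: (2,1) in TLB -> HIT
vaddr=24: (0,1) not in TLB -> MISS, insert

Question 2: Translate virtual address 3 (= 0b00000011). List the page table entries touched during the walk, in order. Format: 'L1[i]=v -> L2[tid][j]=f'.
vaddr = 3 = 0b00000011
Split: l1_idx=0, l2_idx=0, offset=3

Answer: L1[0]=1 -> L2[1][0]=85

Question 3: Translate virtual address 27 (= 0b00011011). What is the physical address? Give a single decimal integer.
vaddr = 27 = 0b00011011
Split: l1_idx=0, l2_idx=1, offset=11
L1[0] = 1
L2[1][1] = 77
paddr = 77 * 16 + 11 = 1243

Answer: 1243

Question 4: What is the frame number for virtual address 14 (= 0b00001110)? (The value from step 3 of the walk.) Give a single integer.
vaddr = 14: l1_idx=0, l2_idx=0
L1[0] = 1; L2[1][0] = 85

Answer: 85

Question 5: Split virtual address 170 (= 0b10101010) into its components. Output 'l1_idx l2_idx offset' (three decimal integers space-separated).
vaddr = 170 = 0b10101010
  top 2 bits -> l1_idx = 2
  next 2 bits -> l2_idx = 2
  bottom 4 bits -> offset = 10

Answer: 2 2 10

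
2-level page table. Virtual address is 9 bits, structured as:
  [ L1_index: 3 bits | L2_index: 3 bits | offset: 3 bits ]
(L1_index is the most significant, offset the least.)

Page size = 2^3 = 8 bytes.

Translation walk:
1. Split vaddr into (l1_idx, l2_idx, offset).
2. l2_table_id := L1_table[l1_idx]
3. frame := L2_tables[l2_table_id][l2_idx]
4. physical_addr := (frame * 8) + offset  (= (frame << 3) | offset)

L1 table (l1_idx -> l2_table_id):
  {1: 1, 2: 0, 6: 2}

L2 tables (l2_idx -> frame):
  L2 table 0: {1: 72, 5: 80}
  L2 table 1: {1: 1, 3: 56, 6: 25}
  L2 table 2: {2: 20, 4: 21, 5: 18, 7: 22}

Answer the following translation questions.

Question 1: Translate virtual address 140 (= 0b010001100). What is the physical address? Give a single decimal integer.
Answer: 580

Derivation:
vaddr = 140 = 0b010001100
Split: l1_idx=2, l2_idx=1, offset=4
L1[2] = 0
L2[0][1] = 72
paddr = 72 * 8 + 4 = 580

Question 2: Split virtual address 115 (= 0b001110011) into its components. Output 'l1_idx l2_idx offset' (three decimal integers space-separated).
Answer: 1 6 3

Derivation:
vaddr = 115 = 0b001110011
  top 3 bits -> l1_idx = 1
  next 3 bits -> l2_idx = 6
  bottom 3 bits -> offset = 3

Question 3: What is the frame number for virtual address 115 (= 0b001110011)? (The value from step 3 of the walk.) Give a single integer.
Answer: 25

Derivation:
vaddr = 115: l1_idx=1, l2_idx=6
L1[1] = 1; L2[1][6] = 25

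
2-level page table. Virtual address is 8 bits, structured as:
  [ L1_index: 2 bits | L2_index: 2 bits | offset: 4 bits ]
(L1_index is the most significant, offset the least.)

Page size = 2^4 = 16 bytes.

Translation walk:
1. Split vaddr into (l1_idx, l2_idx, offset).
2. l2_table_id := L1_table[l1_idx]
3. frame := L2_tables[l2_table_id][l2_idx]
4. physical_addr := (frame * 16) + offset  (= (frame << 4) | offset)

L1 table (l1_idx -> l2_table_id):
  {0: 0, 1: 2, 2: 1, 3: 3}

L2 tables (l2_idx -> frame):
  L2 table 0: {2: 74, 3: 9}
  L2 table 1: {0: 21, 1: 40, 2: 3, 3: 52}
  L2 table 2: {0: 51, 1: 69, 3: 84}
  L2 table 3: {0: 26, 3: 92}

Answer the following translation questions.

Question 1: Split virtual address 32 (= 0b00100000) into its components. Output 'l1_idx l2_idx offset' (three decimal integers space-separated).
vaddr = 32 = 0b00100000
  top 2 bits -> l1_idx = 0
  next 2 bits -> l2_idx = 2
  bottom 4 bits -> offset = 0

Answer: 0 2 0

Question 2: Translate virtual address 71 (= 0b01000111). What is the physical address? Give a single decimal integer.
vaddr = 71 = 0b01000111
Split: l1_idx=1, l2_idx=0, offset=7
L1[1] = 2
L2[2][0] = 51
paddr = 51 * 16 + 7 = 823

Answer: 823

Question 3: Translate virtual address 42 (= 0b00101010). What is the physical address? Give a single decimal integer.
Answer: 1194

Derivation:
vaddr = 42 = 0b00101010
Split: l1_idx=0, l2_idx=2, offset=10
L1[0] = 0
L2[0][2] = 74
paddr = 74 * 16 + 10 = 1194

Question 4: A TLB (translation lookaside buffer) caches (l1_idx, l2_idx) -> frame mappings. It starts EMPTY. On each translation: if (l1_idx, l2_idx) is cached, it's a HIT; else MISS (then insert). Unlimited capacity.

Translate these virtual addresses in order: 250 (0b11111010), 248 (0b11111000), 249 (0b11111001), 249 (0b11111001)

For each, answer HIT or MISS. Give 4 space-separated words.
vaddr=250: (3,3) not in TLB -> MISS, insert
vaddr=248: (3,3) in TLB -> HIT
vaddr=249: (3,3) in TLB -> HIT
vaddr=249: (3,3) in TLB -> HIT

Answer: MISS HIT HIT HIT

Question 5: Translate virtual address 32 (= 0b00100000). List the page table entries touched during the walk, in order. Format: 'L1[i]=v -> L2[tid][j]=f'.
vaddr = 32 = 0b00100000
Split: l1_idx=0, l2_idx=2, offset=0

Answer: L1[0]=0 -> L2[0][2]=74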